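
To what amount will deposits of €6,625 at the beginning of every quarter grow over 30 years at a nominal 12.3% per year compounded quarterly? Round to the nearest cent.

€8,189,851.51

i = 0.123/4 = 0.03075 per quarter; n = 30·4 = 120.
Accumulation factor s(120|0.03075) × (1+i) = 1236.204001; FV = 6625 × 1236.204001 = 8,189,851.5067
(annuity-due: payments at period start, so ×(1+i).)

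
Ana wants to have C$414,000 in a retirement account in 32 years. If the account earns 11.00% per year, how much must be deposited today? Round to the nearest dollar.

C$14,678

PV = FV·(1+i)^(−n) = 414,000 × 0.035454 = 14,677.9370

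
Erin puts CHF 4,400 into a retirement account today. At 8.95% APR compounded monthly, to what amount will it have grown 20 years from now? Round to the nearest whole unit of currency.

CHF 26,179

i = 0.0895/12 = 0.00745833 per month; n = 20·12 = 240.
FV = PV·(1+i)^n = 4,400 × 5.949801 = 26,179.1250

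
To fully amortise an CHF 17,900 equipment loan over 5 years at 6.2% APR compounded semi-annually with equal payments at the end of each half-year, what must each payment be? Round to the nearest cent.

Periodic rate i = 0.062/2 = 0.031; n = 5 × 2 = 10 periods.
PMT = 17900 / ( [1 − (1+0.031)^(−10)] / 0.031 ) = 17900 / 8.486835 = 2,109.1492

CHF 2,109.15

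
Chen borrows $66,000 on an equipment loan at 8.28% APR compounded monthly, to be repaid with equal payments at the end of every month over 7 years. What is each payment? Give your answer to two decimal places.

Periodic rate i = 0.0828/12 = 0.0069; n = 7 × 12 = 84 periods.
Annuity-PV factor = 63.588640; PMT = 66000 / 63.588640 = 1,037.9212

$1,037.92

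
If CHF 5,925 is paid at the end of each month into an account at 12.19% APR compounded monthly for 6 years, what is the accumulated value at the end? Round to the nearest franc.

i = 0.1219/12 = 0.0101583 per month; n = 6·12 = 72.
FV = 5925 × [(1+0.0101583)^72 − 1] / 0.0101583 = 5925 × 105.365143 = 624,288.4730

CHF 624,288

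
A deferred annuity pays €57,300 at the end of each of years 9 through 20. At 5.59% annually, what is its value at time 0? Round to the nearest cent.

€318,005.22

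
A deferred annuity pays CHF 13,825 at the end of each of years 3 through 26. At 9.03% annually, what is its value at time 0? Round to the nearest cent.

PV at t=2 (ordinary 24-year annuity): 13825 × a(24|0.0903) = 13825 × 9.683579 = 133,875.4763
PV₀ = 133,875.4763 / (1+0.0903)^2 = 133,875.4763 / 1.188754 = 112,618.3098

CHF 112,618.31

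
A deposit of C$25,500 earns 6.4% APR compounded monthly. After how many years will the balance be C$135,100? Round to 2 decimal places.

Periodic rate i = 0.064/12 = 0.00533333.
(1+i)^n = 135100/25500 = 5.29804, so n = ln 5.29804 / ln 1.00533 = 313.4586 months
= 313.4586/12 years

26.12 years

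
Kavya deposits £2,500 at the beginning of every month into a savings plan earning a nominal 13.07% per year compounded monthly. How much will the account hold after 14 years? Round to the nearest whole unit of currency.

With 12 periods per year: i = 0.0108917, n = 168.
Accumulation factor s(168|0.0108917) × (1+i) = 479.964037; FV = 2500 × 479.964037 = 1,199,910.0915
(Beginning-of-period payments → annuity-due factor ×(1+i).)

£1,199,910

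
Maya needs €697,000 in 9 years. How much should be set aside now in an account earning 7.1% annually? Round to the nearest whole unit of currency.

PV = 697,000 / (1 + 0.071)^9 = 697,000 / 1.853981 = 375,947.7938

€375,948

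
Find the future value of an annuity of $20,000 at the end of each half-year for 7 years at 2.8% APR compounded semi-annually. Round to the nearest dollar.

With 2 periods per year: i = 0.014, n = 14.
Accumulation factor s(14|0.014) = 15.348169; FV = 20000 × 15.348169 = 306,963.3859

$306,963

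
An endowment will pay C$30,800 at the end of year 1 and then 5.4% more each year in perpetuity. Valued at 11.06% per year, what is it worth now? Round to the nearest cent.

PV = D₁/(r − g) = 30800/(0.1106 − 0.054) = 544,169.6113

C$544,169.61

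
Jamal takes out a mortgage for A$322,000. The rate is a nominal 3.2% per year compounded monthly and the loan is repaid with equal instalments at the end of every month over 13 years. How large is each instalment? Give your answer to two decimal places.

i = 0.032/12 = 0.00266667 per month; n = 13·12 = 156.
PMT = 322000 / ( [1 − (1+0.00266667)^(−156)] / 0.00266667 ) = 322000 / 127.482891 = 2,525.8291

A$2,525.83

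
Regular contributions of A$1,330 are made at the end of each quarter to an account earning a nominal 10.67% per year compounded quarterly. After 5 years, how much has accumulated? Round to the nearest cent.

With 4 periods per year: i = 0.026675, n = 20.
FV = 1330 × [(1+0.026675)^20 − 1] / 0.026675 = 1330 × 25.979788 = 34,553.1176

A$34,553.12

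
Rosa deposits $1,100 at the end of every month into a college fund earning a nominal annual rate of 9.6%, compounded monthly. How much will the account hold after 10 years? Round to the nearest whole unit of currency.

$220,239

Periodic rate i = 0.096/12 = 0.008; n = 10 × 12 = 120 periods.
FV = PMT · [(1+i)^n − 1] / i = 1100 · 200.217469 = 220,239.2164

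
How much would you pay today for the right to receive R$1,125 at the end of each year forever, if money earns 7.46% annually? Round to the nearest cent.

PV = PMT / i = 1125 / 0.0746 = 15,080.4290

R$15,080.43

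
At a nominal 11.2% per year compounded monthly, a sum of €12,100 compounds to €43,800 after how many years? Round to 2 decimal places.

11.54 years

Periodic rate i = 0.112/12 = 0.00933333.
(1+i)^n = 43800/12100 = 3.61983, so n = ln 3.61983 / ln 1.00933 = 138.4738 months
= 138.4738/12 years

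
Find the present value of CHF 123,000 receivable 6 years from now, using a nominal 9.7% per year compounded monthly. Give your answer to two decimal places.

i = 0.097/12 = 0.00808333 per month; n = 6·12 = 72.
Discount factor = (1+0.00808333)^(−72) = 0.560089; PV = 123,000 × 0.560089 = 68,890.8939

CHF 68,890.89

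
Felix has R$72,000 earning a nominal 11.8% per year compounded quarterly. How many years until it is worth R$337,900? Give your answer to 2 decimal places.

Periodic rate i = 0.118/4 = 0.0295.
(1+i)^n = 337900/72000 = 4.69306, so n = ln 4.69306 / ln 1.0295 = 53.1789 quarters
= 53.1789/4 years

13.29 years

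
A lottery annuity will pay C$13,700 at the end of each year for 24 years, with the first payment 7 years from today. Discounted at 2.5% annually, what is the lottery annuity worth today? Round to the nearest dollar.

C$211,284

Value one period before first payment (t=6): 13700 × [1 − (1+0.025)^(−24)] / 0.025 = 13700 × 17.884986 = 245,024.3059
Discount back 6 years: 245,024.3059 × (1+0.025)^(−6) = 245,024.3059 × 0.862297 = 211,283.6911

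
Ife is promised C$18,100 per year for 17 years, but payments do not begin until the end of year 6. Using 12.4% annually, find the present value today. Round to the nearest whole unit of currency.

C$70,210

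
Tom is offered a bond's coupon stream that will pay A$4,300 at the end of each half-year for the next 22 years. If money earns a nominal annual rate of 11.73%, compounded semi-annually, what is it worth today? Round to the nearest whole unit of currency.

i = 0.1173/2 = 0.05865 per half-year; n = 22·2 = 44.
PV = PMT · [1 − (1+i)^(−n)] / i = 4300 · 15.661541 = 67,344.6274

A$67,345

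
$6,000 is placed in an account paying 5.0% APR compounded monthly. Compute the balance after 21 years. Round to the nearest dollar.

With 12 periods per year: i = 0.00416667, n = 252.
6,000 × (1+0.00416667)^252 = 6,000 × 2.851424 = 17,108.5447

$17,109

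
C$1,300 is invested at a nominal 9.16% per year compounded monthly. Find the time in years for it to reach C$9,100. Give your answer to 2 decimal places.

Periodic rate i = 0.0916/12 = 0.00763333.
(1+i)^n = 9100/1300 = 7.00000, so n = ln 7.00000 / ln 1.00763 = 255.8944 months
= 255.8944/12 years

21.32 years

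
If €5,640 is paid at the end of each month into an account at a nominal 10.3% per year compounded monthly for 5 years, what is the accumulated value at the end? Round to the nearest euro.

€440,225

i = 0.103/12 = 0.00858333 per month; n = 5·12 = 60.
Accumulation factor s(60|0.00858333) = 78.054114; FV = 5640 × 78.054114 = 440,225.2054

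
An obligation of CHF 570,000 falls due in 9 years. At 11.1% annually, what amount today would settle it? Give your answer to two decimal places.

CHF 221,028.52

PV = 570,000 / (1 + 0.111)^9 = 570,000 / 2.578853 = 221,028.5249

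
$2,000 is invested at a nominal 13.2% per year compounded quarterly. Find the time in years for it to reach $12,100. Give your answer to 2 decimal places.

13.86 years

Periodic rate i = 0.132/4 = 0.033.
(1+i)^n = 12100/2000 = 6.05000, so n = ln 6.05000 / ln 1.033 = 55.4424 quarters
= 55.4424/4 years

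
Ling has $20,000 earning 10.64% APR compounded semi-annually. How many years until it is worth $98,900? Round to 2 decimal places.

15.42 years

Periodic rate i = 0.1064/2 = 0.0532.
n = ln(98900/20000) / ln(1+0.0532) = ln(4.94500) / 0.051833 = 30.8370 half-years
= 30.8370/2 years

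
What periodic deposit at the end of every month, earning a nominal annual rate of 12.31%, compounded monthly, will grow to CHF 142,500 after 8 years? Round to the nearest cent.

CHF 878.56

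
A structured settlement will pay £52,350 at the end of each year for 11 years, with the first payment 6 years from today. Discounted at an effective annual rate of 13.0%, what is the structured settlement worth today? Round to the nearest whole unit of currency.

£161,586

Value one period before first payment (t=5): 52350 × [1 − (1+0.13)^(−11)] / 0.13 = 52350 × 5.686941 = 297,711.3681
Discount back 5 years: 297,711.3681 × (1+0.13)^(−5) = 297,711.3681 × 0.542760 = 161,585.8031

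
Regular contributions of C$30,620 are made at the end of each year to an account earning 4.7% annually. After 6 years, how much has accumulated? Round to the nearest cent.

C$206,708.48

Accumulation factor s(6|0.047) = 6.750767; FV = 30620 × 6.750767 = 206,708.4810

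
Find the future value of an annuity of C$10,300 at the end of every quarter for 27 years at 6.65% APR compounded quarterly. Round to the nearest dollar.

Periodic rate i = 0.0665/4 = 0.016625; n = 27 × 4 = 108 periods.
FV = 10300 × [(1+0.016625)^108 − 1] / 0.016625 = 10300 × 296.796150 = 3,057,000.3438

C$3,057,000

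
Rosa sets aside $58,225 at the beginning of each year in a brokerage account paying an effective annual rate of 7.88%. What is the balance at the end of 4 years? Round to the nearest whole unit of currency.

FV = 58225 × [(1+0.0788)^4 − 1] / 0.0788 × (1+i) = 58225 × 4.852579 = 282,541.4400
(Beginning-of-period payments → annuity-due factor ×(1+i).)

$282,541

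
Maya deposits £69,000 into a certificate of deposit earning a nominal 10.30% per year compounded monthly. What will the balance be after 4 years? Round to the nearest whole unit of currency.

i = 0.103/12 = 0.00858333 per month; n = 4·12 = 48.
69,000 × (1+0.00858333)^48 = 69,000 × 1.507182 = 103,995.5793

£103,996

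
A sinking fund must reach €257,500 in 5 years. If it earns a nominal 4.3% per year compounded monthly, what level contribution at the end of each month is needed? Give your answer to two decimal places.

€3,854.49

Periodic rate i = 0.043/12 = 0.00358333; n = 5 × 12 = 60 periods.
PMT = 257500 / ( [(1+0.00358333)^60 − 1] / 0.00358333 ) = 257500 / 66.805262 = 3,854.4868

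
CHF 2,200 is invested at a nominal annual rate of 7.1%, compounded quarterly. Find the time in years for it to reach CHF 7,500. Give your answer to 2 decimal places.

Periodic rate i = 0.071/4 = 0.01775.
n = ln(7500/2200) / ln(1+0.01775) = ln(3.40909) / 0.017594 = 69.7070 quarters
= 69.7070/4 years

17.43 years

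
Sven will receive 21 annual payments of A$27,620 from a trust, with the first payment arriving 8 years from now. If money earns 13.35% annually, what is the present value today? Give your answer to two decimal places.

A$79,864.55

PV at t=7 (ordinary 21-year annuity): 27620 × a(21|0.1335) = 27620 × 6.951540 = 192,001.5333
PV₀ = 192,001.5333 / (1+0.1335)^7 = 192,001.5333 / 2.404090 = 79,864.5457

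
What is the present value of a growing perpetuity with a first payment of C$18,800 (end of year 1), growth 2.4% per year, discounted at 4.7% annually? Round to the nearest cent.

C$817,391.30

PV = PMT / (i − g) = 18800 / (0.047 − 0.024) = 18800 / 0.023000 = 817,391.3043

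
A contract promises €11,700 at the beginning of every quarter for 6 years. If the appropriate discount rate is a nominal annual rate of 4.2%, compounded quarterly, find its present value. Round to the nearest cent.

Periodic rate i = 0.042/4 = 0.0105; n = 6 × 4 = 24 periods.
PV = 11700 × [1 − (1+0.0105)^(−24)] / 0.0105 × (1+i) = 11700 × 21.339204 = 249,668.6835
(annuity-due: payments at period start, so ×(1+i).)

€249,668.68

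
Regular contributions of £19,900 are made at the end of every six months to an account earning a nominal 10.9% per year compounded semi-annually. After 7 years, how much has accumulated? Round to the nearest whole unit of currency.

Periodic rate i = 0.109/2 = 0.0545; n = 7 × 2 = 14 periods.
Accumulation factor s(14|0.0545) = 20.221912; FV = 19900 × 20.221912 = 402,416.0529

£402,416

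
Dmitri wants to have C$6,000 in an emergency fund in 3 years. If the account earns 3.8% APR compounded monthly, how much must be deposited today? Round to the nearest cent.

C$5,354.51

i = 0.038/12 = 0.00316667 per month; n = 3·12 = 36.
Discount factor = (1+0.00316667)^(−36) = 0.892419; PV = 6,000 × 0.892419 = 5,354.5121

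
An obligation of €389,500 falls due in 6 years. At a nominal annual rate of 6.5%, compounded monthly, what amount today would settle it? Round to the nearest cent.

i = 0.065/12 = 0.00541667 per month; n = 6·12 = 72.
PV = 389,500 / (1 + 0.00541667)^72 = 389,500 / 1.475427 = 263,991.3445

€263,991.34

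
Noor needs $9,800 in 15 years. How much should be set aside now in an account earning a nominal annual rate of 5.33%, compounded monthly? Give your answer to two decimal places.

$4,413.43

Periodic rate i = 0.0533/12 = 0.00444167; n = 15 × 12 = 180 periods.
PV = 9,800 / (1 + 0.00444167)^180 = 9,800 / 2.220494 = 4,413.4324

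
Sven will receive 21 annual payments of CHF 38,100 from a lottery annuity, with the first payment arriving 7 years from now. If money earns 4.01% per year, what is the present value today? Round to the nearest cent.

CHF 421,799.62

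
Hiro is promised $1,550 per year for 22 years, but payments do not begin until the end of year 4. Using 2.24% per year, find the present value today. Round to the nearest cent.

PV at t=3 (ordinary 22-year annuity): 1550 × a(22|0.0224) = 1550 × 17.221213 = 26,692.8808
Discount back 3 years: 26,692.8808 × (1+0.0224)^(−3) = 26,692.8808 × 0.935702 = 24,976.5774

$24,976.58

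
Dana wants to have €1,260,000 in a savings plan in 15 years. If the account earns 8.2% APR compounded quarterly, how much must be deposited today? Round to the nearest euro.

€372,898

i = 0.082/4 = 0.0205 per quarter; n = 15·4 = 60.
Discount factor = (1+0.0205)^(−60) = 0.295951; PV = 1,260,000 × 0.295951 = 372,897.9553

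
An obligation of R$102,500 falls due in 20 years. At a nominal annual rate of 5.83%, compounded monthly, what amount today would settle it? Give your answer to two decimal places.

R$32,030.42

i = 0.0583/12 = 0.00485833 per month; n = 20·12 = 240.
Discount factor = (1+0.00485833)^(−240) = 0.312492; PV = 102,500 × 0.312492 = 32,030.4197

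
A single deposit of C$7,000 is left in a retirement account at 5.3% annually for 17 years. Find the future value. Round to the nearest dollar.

C$16,841

FV = PV·(1+i)^n = 7,000 × 2.405926 = 16,841.4837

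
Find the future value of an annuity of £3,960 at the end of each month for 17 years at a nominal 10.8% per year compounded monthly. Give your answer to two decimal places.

With 12 periods per year: i = 0.009, n = 204.
FV = PMT · [(1+i)^n − 1] / i = 3960 · 580.011979 = 2,296,847.4374

£2,296,847.44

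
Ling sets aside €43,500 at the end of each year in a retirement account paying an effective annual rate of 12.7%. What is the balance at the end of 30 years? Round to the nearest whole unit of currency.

€12,028,429

FV = 43500 × [(1+0.127)^30 − 1] / 0.127 = 43500 × 276.515617 = 12,028,429.3402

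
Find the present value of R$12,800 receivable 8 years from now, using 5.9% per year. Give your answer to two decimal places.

R$8,091.75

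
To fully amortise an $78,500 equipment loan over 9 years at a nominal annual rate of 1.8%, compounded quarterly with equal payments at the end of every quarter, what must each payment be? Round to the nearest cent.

Periodic rate i = 0.018/4 = 0.0045; n = 9 × 4 = 36 periods.
PMT = 78500 / ( [1 − (1+0.0045)^(−36)] / 0.0045 ) = 78500 / 33.166596 = 2,366.8392

$2,366.84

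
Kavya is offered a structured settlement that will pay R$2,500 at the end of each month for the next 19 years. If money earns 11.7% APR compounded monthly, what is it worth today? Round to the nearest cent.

R$228,344.62

Periodic rate i = 0.117/12 = 0.00975; n = 19 × 12 = 228 periods.
PV = PMT · [1 − (1+i)^(−n)] / i = 2500 · 91.337848 = 228,344.6201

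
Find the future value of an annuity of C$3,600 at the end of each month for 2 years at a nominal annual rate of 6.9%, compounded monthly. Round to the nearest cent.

i = 0.069/12 = 0.00575 per month; n = 2·12 = 24.
FV = PMT · [(1+i)^n − 1] / i = 3600 · 25.655986 = 92,361.5493

C$92,361.55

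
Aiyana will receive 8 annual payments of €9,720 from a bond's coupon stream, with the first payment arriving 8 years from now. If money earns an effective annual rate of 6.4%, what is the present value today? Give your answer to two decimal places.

€38,486.26

Value one period before first payment (t=7): 9720 × [1 − (1+0.064)^(−8)] / 0.064 = 9720 × 6.112668 = 59,415.1324
PV₀ = 59,415.1324 / (1+0.064)^7 = 59,415.1324 / 1.543801 = 38,486.2568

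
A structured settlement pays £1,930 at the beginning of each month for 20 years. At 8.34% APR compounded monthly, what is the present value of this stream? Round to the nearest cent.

£226,578.14

i = 0.0834/12 = 0.00695 per month; n = 20·12 = 240.
PV = PMT · [1 − (1+i)^(−n)] / i × (1+i) = 1930 · 117.398002 = 226,578.1441
(annuity-due: payments at period start, so ×(1+i).)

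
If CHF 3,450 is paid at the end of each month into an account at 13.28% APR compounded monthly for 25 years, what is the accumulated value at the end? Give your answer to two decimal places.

i = 0.1328/12 = 0.0110667 per month; n = 25·12 = 300.
Accumulation factor s(300|0.0110667) = 2363.900703; FV = 3450 × 2363.900703 = 8,155,457.4256

CHF 8,155,457.43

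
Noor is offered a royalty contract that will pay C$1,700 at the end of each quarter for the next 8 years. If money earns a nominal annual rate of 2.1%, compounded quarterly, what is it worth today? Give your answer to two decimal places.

C$49,955.58

With 4 periods per year: i = 0.00525, n = 32.
Annuity factor a(32|0.00525) = 29.385635; PV = 1700 × 29.385635 = 49,955.5790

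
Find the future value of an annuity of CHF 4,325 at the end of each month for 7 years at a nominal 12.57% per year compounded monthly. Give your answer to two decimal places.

CHF 577,899.01

Periodic rate i = 0.1257/12 = 0.010475; n = 7 × 12 = 84 periods.
Accumulation factor s(84|0.010475) = 133.618267; FV = 4325 × 133.618267 = 577,899.0057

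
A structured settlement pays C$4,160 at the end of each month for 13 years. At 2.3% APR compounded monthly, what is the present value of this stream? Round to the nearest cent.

Periodic rate i = 0.023/12 = 0.00191667; n = 13 × 12 = 156 periods.
PV = PMT · [1 − (1+i)^(−n)] / i = 4160 · 134.727831 = 560,467.7789

C$560,467.78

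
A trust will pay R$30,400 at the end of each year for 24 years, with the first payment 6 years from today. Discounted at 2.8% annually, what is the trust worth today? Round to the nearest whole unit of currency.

R$458,259

Value one period before first payment (t=5): 30400 × [1 − (1+0.028)^(−24)] / 0.028 = 30400 × 17.306260 = 526,110.2982
PV₀ = 526,110.2982 / (1+0.028)^5 = 526,110.2982 / 1.148063 = 458,259.2390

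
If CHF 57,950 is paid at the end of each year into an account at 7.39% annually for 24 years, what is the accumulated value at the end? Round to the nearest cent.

CHF 3,556,346.78

FV = PMT · [(1+i)^n − 1] / i = 57950 · 61.369228 = 3,556,346.7818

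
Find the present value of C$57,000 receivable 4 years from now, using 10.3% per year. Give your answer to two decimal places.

C$38,509.94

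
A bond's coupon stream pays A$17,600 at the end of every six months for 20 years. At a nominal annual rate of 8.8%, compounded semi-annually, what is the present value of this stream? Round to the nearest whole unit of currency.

A$328,544

i = 0.088/2 = 0.044 per half-year; n = 20·2 = 40.
PV = PMT · [1 − (1+i)^(−n)] / i = 17600 · 18.667260 = 328,543.7790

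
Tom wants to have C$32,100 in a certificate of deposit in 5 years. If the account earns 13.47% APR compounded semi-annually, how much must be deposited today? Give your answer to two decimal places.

C$16,727.71

Periodic rate i = 0.1347/2 = 0.06735; n = 5 × 2 = 10 periods.
PV = FV·(1+i)^(−n) = 32,100 × 0.521112 = 16,727.7099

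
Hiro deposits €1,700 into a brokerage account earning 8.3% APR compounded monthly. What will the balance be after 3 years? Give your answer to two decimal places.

i = 0.083/12 = 0.00691667 per month; n = 3·12 = 36.
FV = 1,700 × (1 + 0.00691667)^36 = 2,178.7930

€2,178.79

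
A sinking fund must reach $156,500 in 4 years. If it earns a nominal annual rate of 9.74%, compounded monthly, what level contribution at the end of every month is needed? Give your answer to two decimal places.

$2,679.47

With 12 periods per year: i = 0.00811667, n = 48.
PMT = 156500 / ( [(1+0.00811667)^48 − 1] / 0.00811667 ) = 156500 / 58.406999 = 2,679.4734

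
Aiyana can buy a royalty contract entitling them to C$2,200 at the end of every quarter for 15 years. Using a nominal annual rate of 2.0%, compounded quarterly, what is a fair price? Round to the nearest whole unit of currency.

i = 0.02/4 = 0.005 per quarter; n = 15·4 = 60.
Annuity factor a(60|0.005) = 51.725561; PV = 2200 × 51.725561 = 113,796.2337

C$113,796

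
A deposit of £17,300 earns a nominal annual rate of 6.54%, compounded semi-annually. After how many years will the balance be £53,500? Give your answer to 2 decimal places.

Periodic rate i = 0.0654/2 = 0.0327.
(1+i)^n = 53500/17300 = 3.09249, so n = ln 3.09249 / ln 1.0327 = 35.0867 half-years
= 35.0867/2 years

17.54 years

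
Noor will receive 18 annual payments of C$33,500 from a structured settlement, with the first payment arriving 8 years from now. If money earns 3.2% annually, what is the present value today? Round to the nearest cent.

PV at t=7 (ordinary 18-year annuity): 33500 × a(18|0.032) = 33500 × 13.523807 = 453,047.5387
PV₀ = 453,047.5387 / (1+0.032)^7 = 453,047.5387 / 1.246688 = 363,400.8128

C$363,400.81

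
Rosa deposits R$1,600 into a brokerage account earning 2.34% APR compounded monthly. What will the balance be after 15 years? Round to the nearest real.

Periodic rate i = 0.0234/12 = 0.00195; n = 15 × 12 = 180 periods.
FV = PV·(1+i)^n = 1,600 × 1.420002 = 2,272.0031

R$2,272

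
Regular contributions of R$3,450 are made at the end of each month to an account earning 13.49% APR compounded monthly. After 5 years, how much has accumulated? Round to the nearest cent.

R$293,291.83

i = 0.1349/12 = 0.0112417 per month; n = 5·12 = 60.
FV = PMT · [(1+i)^n − 1] / i = 3450 · 85.012125 = 293,291.8323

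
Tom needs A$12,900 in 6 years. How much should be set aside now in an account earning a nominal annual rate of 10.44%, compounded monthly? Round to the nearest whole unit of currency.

A$6,914

i = 0.1044/12 = 0.0087 per month; n = 6·12 = 72.
PV = FV·(1+i)^(−n) = 12,900 × 0.535963 = 6,913.9178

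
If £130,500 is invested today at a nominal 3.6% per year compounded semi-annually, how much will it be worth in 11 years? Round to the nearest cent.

£193,224.25

With 2 periods per year: i = 0.018, n = 22.
130,500 × (1+0.018)^22 = 130,500 × 1.480646 = 193,224.2489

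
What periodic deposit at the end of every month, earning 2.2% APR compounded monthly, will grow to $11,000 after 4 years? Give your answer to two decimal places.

$219.44

Periodic rate i = 0.022/12 = 0.00183333; n = 4 × 12 = 48 periods.
PMT = 11000 / ( [(1+0.00183333)^48 − 1] / 0.00183333 ) = 11000 / 50.127352 = 219.4411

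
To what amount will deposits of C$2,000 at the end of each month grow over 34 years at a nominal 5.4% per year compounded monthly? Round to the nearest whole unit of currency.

i = 0.054/12 = 0.0045 per month; n = 34·12 = 408.
Accumulation factor s(408|0.0045) = 1165.694629; FV = 2000 × 1165.694629 = 2,331,389.2572

C$2,331,389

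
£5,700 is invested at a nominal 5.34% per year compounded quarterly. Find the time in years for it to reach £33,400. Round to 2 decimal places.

33.33 years

Periodic rate i = 0.0534/4 = 0.01335.
n = ln(33400/5700) / ln(1+0.01335) = ln(5.85965) / 0.013262 = 133.3233 quarters
= 133.3233/4 years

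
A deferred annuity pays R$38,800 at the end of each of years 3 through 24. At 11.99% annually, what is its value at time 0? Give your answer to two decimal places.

PV at t=2 (ordinary 22-year annuity): 38800 × a(22|0.1199) = 38800 × 7.649666 = 296,807.0524
PV₀ = 296,807.0524 / (1+0.1199)^2 = 296,807.0524 / 1.254176 = 236,655.0229

R$236,655.02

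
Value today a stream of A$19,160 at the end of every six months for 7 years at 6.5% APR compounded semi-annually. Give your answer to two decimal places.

i = 0.065/2 = 0.0325 per half-year; n = 7·2 = 14.
Annuity factor a(14|0.0325) = 11.105958; PV = 19160 × 11.105958 = 212,790.1634

A$212,790.16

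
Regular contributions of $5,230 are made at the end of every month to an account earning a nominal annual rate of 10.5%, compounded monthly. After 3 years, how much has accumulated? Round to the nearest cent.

With 12 periods per year: i = 0.00875, n = 36.
Accumulation factor s(36|0.00875) = 42.100932; FV = 5230 × 42.100932 = 220,187.8724

$220,187.87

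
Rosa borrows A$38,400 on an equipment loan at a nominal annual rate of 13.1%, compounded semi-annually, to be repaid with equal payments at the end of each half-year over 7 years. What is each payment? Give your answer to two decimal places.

A$4,273.10

With 2 periods per year: i = 0.0655, n = 14.
PMT = 38400 / ( [1 − (1+0.0655)^(−14)] / 0.0655 ) = 38400 / 8.986442 = 4,273.1037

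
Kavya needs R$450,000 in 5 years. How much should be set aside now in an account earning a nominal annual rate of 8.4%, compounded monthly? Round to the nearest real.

i = 0.084/12 = 0.007 per month; n = 5·12 = 60.
PV = 450,000 / (1 + 0.007)^60 = 450,000 / 1.519736 = 296,104.0043

R$296,104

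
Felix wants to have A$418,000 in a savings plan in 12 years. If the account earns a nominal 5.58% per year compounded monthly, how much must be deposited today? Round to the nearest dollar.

i = 0.0558/12 = 0.00465 per month; n = 12·12 = 144.
Discount factor = (1+0.00465)^(−144) = 0.512708; PV = 418,000 × 0.512708 = 214,312.1170

A$214,312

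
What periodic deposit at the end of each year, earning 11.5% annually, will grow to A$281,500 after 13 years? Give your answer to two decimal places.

PMT = 281500 / ( [(1+0.115)^13 − 1] / 0.115 ) = 281500 / 27.103722 = 10,386.0274

A$10,386.03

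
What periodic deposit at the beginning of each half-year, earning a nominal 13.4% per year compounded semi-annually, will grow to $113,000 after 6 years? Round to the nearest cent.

$6,025.60

Periodic rate i = 0.134/2 = 0.067; n = 6 × 2 = 12 periods.
FV-annuity factor × (1+i) = 18.753314; PMT = 113000 / 18.753314 = 6,025.6016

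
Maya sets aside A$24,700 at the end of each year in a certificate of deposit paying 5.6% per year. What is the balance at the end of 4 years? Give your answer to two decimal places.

FV = 24700 × [(1+0.056)^4 − 1] / 0.056 = 24700 × 4.348720 = 107,413.3745

A$107,413.37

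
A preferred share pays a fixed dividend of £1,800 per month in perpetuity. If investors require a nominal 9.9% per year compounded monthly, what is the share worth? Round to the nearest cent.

£218,181.82

Periodic rate i = 0.099/12 = 0.00825.
PV = C/r = 1800/0.00825 = 218,181.8182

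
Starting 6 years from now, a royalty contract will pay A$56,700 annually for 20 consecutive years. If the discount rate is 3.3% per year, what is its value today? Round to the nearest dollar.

A$697,658

PV at t=5 (ordinary 20-year annuity): 56700 × a(20|0.033) = 56700 × 14.473077 = 820,623.4742
Discount back 5 years: 820,623.4742 × (1+0.033)^(−5) = 820,623.4742 × 0.850156 = 697,657.5979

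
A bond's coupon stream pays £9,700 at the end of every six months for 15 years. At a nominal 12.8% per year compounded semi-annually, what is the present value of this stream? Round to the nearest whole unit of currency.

i = 0.128/2 = 0.064 per half-year; n = 15·2 = 30.
PV = PMT · [1 − (1+i)^(−n)] / i = 9700 · 13.195196 = 127,993.4042

£127,993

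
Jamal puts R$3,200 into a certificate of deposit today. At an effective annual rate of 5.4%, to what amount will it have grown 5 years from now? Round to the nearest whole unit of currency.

R$4,162

3,200 × (1+0.054)^5 = 3,200 × 1.300778 = 4,162.4884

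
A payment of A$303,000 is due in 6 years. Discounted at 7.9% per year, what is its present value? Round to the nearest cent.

Discount factor = (1+0.079)^(−6) = 0.633682; PV = 303,000 × 0.633682 = 192,005.6287

A$192,005.63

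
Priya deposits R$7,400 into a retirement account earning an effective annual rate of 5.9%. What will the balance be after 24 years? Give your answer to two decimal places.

R$29,291.04

7,400 × (1+0.059)^24 = 7,400 × 3.958248 = 29,291.0380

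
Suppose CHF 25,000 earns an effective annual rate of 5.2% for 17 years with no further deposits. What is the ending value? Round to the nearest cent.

FV = PV·(1+i)^n = 25,000 × 2.367378 = 59,184.4458

CHF 59,184.45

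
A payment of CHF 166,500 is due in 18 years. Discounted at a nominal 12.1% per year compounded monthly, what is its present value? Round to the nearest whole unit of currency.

With 12 periods per year: i = 0.0100833, n = 216.
Discount factor = (1+0.0100833)^(−216) = 0.114510; PV = 166,500 × 0.114510 = 19,065.9267

CHF 19,066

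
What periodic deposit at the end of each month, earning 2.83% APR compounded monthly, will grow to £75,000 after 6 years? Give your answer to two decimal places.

i = 0.0283/12 = 0.00235833 per month; n = 6·12 = 72.
FV-annuity factor = 78.373540; PMT = 75000 / 78.373540 = 956.9556

£956.96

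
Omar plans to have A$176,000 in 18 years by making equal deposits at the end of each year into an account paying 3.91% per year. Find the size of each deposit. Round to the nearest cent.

FV-annuity factor = 25.434567; PMT = 176000 / 25.434567 = 6,919.7167

A$6,919.72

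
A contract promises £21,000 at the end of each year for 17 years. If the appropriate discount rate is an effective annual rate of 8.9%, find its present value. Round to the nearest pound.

£180,575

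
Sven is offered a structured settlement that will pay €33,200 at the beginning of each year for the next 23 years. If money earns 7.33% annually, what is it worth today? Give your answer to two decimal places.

PV = 33200 × [1 − (1+0.0733)^(−23)] / 0.0733 × (1+i) = 33200 × 11.764960 = 390,596.6654
(annuity-due: payments at period start, so ×(1+i).)

€390,596.67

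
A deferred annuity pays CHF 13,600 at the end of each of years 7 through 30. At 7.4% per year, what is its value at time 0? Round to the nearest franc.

PV at t=6 (ordinary 24-year annuity): 13600 × a(24|0.074) = 13600 × 11.077579 = 150,655.0806
PV₀ = 150,655.0806 / (1+0.074)^6 = 150,655.0806 / 1.534708 = 98,165.3217

CHF 98,165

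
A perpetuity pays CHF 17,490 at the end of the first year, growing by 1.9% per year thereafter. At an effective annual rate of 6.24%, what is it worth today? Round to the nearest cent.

CHF 402,995.39

PV = D₁/(r − g) = 17490/(0.0624 − 0.019) = 402,995.3917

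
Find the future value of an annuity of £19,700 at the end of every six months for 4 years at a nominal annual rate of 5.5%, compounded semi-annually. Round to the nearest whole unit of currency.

£173,633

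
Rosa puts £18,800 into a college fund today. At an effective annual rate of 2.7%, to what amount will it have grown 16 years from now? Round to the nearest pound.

FV = 18,800 × (1 + 0.027)^16 = 28,792.8694

£28,793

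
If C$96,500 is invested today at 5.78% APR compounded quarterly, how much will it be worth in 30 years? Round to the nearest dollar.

i = 0.0578/4 = 0.01445 per quarter; n = 30·4 = 120.
96,500 × (1+0.01445)^120 = 96,500 × 5.593422 = 539,765.2124

C$539,765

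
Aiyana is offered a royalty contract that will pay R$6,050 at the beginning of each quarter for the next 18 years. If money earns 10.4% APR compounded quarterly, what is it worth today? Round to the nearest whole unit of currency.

R$201,131

i = 0.104/4 = 0.026 per quarter; n = 18·4 = 72.
Annuity factor a(72|0.026) × (1+i) = 33.244779; PV = 6050 × 33.244779 = 201,130.9153
Payments are at the start of each period, so multiply by (1+i).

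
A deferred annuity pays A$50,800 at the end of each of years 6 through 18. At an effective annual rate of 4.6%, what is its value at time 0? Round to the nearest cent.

A$390,443.47

Value one period before first payment (t=5): 50800 × [1 − (1+0.046)^(−13)] / 0.046 = 50800 × 9.623939 = 488,896.1175
PV₀ = 488,896.1175 / (1+0.046)^5 = 488,896.1175 / 1.252156 = 390,443.4717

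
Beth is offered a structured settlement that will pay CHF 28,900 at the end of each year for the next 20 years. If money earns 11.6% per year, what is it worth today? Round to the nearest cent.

CHF 221,394.77

PV = 28900 × [1 − (1+0.116)^(−20)] / 0.116 = 28900 × 7.660719 = 221,394.7688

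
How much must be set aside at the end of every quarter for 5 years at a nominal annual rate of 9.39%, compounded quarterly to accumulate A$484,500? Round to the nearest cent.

i = 0.0939/4 = 0.023475 per quarter; n = 5·4 = 20.
PMT = 484500 / ( [(1+0.023475)^20 − 1] / 0.023475 ) = 484500 / 25.156152 = 19,259.7026

A$19,259.70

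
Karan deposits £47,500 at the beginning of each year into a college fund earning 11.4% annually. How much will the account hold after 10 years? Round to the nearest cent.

£902,069.75

FV = 47500 × [(1+0.114)^10 − 1] / 0.114 × (1+i) = 47500 × 18.990942 = 902,069.7511
Payments are at the start of each period, so multiply by (1+i).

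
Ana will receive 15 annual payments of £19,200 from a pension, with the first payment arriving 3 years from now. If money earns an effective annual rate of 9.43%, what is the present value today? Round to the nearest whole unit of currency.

Value one period before first payment (t=2): 19200 × [1 − (1+0.0943)^(−15)] / 0.0943 = 19200 × 7.860086 = 150,913.6521
PV₀ = 150,913.6521 / (1+0.0943)^2 = 150,913.6521 / 1.197492 = 126,024.7169

£126,025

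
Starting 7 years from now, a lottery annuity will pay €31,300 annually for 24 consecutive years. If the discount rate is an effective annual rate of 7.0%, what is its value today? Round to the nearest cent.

Value one period before first payment (t=6): 31300 × [1 − (1+0.07)^(−24)] / 0.07 = 31300 × 11.469334 = 358,990.1542
PV₀ = 358,990.1542 / (1+0.07)^6 = 358,990.1542 / 1.500730 = 239,210.2977

€239,210.30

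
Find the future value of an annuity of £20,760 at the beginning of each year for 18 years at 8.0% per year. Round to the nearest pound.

£839,664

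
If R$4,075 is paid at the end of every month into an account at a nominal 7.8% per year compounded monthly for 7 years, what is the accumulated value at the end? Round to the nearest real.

R$453,445

Periodic rate i = 0.078/12 = 0.0065; n = 7 × 12 = 84 periods.
FV = 4075 × [(1+0.0065)^84 − 1] / 0.0065 = 4075 × 111.274827 = 453,444.9211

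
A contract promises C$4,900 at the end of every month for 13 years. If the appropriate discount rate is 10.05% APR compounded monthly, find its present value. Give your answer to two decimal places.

i = 0.1005/12 = 0.008375 per month; n = 13·12 = 156.
PV = PMT · [1 − (1+i)^(−n)] / i = 4900 · 86.896331 = 425,792.0211

C$425,792.02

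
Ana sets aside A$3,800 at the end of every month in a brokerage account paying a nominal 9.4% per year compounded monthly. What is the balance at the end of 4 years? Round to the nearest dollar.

A$220,391

Periodic rate i = 0.094/12 = 0.00783333; n = 4 × 12 = 48 periods.
Accumulation factor s(48|0.00783333) = 57.997656; FV = 3800 × 57.997656 = 220,391.0920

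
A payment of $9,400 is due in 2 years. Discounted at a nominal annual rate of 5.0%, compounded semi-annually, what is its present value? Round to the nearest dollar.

$8,516

With 2 periods per year: i = 0.025, n = 4.
Discount factor = (1+0.025)^(−4) = 0.905951; PV = 9,400 × 0.905951 = 8,515.9361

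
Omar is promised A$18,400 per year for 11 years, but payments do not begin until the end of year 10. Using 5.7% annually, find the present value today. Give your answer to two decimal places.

PV at t=9 (ordinary 11-year annuity): 18400 × a(11|0.057) = 18400 × 8.009308 = 147,371.2639
PV₀ = 147,371.2639 / (1+0.057)^9 = 147,371.2639 / 1.646929 = 89,482.4615

A$89,482.46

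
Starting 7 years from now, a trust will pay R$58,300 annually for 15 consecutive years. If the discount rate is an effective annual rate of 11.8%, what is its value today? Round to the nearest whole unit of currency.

R$205,529

PV at t=6 (ordinary 15-year annuity): 58300 × a(15|0.118) = 58300 × 6.884233 = 401,350.7703
PV₀ = 401,350.7703 / (1+0.118)^6 = 401,350.7703 / 1.952769 = 205,529.0806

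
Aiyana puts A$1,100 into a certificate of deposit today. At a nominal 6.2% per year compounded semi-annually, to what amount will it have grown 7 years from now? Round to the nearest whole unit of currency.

A$1,687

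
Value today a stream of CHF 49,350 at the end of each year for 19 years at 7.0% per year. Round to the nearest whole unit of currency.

Annuity factor a(19|0.07) = 10.335595; PV = 49350 × 10.335595 = 510,061.6252

CHF 510,062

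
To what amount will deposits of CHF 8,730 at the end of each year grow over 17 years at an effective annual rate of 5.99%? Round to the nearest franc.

Accumulation factor s(17|0.0599) = 28.187937; FV = 8730 × 28.187937 = 246,080.6928

CHF 246,081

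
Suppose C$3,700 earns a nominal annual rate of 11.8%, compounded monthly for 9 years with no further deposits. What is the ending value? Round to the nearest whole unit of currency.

With 12 periods per year: i = 0.00983333, n = 108.
FV = PV·(1+i)^n = 3,700 × 2.877185 = 10,645.5855

C$10,646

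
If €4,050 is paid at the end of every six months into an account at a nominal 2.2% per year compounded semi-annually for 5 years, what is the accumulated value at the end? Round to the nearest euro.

€42,565

With 2 periods per year: i = 0.011, n = 10.
FV = PMT · [(1+i)^n − 1] / i = 4050 · 10.509803 = 42,564.7031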